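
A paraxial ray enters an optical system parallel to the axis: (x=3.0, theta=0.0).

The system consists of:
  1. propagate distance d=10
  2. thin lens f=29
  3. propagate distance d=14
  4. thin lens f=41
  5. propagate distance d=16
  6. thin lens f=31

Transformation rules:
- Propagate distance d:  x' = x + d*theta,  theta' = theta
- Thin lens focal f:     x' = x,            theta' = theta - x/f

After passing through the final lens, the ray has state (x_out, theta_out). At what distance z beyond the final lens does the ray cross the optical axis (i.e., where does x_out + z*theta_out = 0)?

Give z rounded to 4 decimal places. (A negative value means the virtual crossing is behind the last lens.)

Answer: -5.9869

Derivation:
Initial: x=3.0000 theta=0.0000
After 1 (propagate distance d=10): x=3.0000 theta=0.0000
After 2 (thin lens f=29): x=3.0000 theta=-3/29 (≈-0.1034)
After 3 (propagate distance d=14): x=45/29 (≈1.5517) theta=-3/29 (≈-0.1034)
After 4 (thin lens f=41): x=45/29 (≈1.5517) theta=-168/1189 (≈-0.1413)
After 5 (propagate distance d=16): x=-843/1189 (≈-0.7090) theta=-168/1189 (≈-0.1413)
After 6 (thin lens f=31): x=-843/1189 (≈-0.7090) theta=-4365/36859 (≈-0.1184)
z_focus = -x_out/theta_out = -(-843/1189)/(-4365/36859) = -8711/1455 ≈ -5.9869
Rounded to 4 decimal places: z = -5.9869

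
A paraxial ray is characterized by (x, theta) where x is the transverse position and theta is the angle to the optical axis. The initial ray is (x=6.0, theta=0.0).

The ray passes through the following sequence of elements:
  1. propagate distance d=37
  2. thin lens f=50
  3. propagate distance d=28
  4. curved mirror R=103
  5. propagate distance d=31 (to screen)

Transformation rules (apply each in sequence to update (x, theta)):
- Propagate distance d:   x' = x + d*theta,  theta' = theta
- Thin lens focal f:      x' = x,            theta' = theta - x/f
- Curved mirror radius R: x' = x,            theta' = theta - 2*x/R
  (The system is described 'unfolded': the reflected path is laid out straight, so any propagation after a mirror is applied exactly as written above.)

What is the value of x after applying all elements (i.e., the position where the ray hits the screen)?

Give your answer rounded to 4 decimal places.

Initial: x=6.0000 theta=0.0000
After 1 (propagate distance d=37): x=6.0000 theta=0.0000
After 2 (thin lens f=50): x=6.0000 theta=-0.1200
After 3 (propagate distance d=28): x=2.6400 theta=-0.1200
After 4 (curved mirror R=103): x=2.6400 theta=-441/2575 (≈-0.1713)
After 5 (propagate distance d=31 (to screen)): x=-6873/2575 (≈-2.6691) theta=-441/2575 (≈-0.1713)
Rounded to 4 decimal places: x = -2.6691

Answer: -2.6691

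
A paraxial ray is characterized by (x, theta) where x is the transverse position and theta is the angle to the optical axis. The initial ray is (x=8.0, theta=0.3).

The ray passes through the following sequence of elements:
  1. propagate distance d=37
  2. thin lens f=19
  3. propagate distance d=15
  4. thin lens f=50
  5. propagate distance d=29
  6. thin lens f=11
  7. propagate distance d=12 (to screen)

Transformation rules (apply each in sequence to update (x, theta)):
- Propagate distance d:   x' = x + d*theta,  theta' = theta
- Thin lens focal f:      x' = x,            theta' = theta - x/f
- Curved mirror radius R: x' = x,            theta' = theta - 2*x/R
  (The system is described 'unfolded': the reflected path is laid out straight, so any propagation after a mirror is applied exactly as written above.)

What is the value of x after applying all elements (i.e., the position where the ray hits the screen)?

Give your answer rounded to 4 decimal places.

Initial: x=8.0000 theta=0.3000
After 1 (propagate distance d=37): x=19.1000 theta=0.3000
After 2 (thin lens f=19): x=19.1000 theta=-67/95 (≈-0.7053)
After 3 (propagate distance d=15): x=1619/190 (≈8.5211) theta=-67/95 (≈-0.7053)
After 4 (thin lens f=50): x=1619/190 (≈8.5211) theta=-8319/9500 (≈-0.8757)
After 5 (propagate distance d=29): x=-160301/9500 (≈-16.8738) theta=-8319/9500 (≈-0.8757)
After 6 (thin lens f=11): x=-160301/9500 (≈-16.8738) theta=17198/26125 (≈0.6583)
After 7 (propagate distance d=12 (to screen)): x=-937807/104500 (≈-8.9742) theta=17198/26125 (≈0.6583)
Rounded to 4 decimal places: x = -8.9742

Answer: -8.9742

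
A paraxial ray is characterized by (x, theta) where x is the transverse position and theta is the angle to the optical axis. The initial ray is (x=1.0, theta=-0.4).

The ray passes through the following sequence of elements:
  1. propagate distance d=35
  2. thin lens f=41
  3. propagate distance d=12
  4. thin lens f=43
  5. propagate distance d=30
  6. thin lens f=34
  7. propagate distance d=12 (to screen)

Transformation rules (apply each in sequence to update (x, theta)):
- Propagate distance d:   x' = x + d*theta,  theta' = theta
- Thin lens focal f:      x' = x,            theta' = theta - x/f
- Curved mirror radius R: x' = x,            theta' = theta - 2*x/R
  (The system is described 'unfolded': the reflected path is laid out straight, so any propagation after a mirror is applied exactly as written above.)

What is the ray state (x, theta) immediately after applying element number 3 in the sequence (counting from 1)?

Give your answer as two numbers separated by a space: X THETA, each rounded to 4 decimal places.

Initial: x=1.0000 theta=-0.4000
After 1 (propagate distance d=35): x=-13.0000 theta=-0.4000
After 2 (thin lens f=41): x=-13.0000 theta=-17/205 (≈-0.0829)
After 3 (propagate distance d=12): x=-2869/205 (≈-13.9951) theta=-17/205 (≈-0.0829)
Rounded to 4 decimal places: x = -13.9951, theta = -0.0829

Answer: -13.9951 -0.0829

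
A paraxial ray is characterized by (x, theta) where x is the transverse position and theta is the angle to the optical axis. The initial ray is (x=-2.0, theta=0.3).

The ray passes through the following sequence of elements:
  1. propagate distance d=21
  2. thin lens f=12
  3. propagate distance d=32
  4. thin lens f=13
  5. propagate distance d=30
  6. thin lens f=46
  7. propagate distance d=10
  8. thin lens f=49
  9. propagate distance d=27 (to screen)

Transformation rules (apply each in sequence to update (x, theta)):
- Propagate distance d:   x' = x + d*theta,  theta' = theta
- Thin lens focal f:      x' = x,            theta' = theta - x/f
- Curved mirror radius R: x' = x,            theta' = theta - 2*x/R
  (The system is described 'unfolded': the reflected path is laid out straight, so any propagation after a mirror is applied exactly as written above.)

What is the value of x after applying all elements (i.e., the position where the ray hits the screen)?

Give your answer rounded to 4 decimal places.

Initial: x=-2.0000 theta=0.3000
After 1 (propagate distance d=21): x=4.3000 theta=0.3000
After 2 (thin lens f=12): x=4.3000 theta=-7/120 (≈-0.0583)
After 3 (propagate distance d=32): x=73/30 (≈2.4333) theta=-7/120 (≈-0.0583)
After 4 (thin lens f=13): x=73/30 (≈2.4333) theta=-383/1560 (≈-0.2455)
After 5 (propagate distance d=30): x=-3847/780 (≈-4.9321) theta=-383/1560 (≈-0.2455)
After 6 (thin lens f=46): x=-3847/780 (≈-4.9321) theta=-827/5980 (≈-0.1383)
After 7 (propagate distance d=10): x=-113291/17940 (≈-6.3150) theta=-827/5980 (≈-0.1383)
After 8 (thin lens f=49): x=-113291/17940 (≈-6.3150) theta=-4139/439530 (≈-0.0094)
After 9 (propagate distance d=27 (to screen)): x=-1154953/175812 (≈-6.5693) theta=-4139/439530 (≈-0.0094)
Rounded to 4 decimal places: x = -6.5693

Answer: -6.5693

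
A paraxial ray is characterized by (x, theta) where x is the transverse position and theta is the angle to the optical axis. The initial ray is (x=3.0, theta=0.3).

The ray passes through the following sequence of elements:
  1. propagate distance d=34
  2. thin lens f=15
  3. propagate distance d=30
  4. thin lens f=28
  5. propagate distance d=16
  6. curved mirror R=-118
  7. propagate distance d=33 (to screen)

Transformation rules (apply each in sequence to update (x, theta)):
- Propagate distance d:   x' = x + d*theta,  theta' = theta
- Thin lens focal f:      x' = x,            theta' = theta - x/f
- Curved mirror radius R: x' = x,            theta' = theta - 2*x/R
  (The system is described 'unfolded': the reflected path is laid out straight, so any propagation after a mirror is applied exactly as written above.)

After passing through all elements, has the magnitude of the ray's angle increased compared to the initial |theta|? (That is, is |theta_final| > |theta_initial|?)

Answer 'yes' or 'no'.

Initial: x=3.0000 theta=0.3000
After 1 (propagate distance d=34): x=13.2000 theta=0.3000
After 2 (thin lens f=15): x=13.2000 theta=-0.5800
After 3 (propagate distance d=30): x=-4.2000 theta=-0.5800
After 4 (thin lens f=28): x=-4.2000 theta=-0.4300
After 5 (propagate distance d=16): x=-11.0800 theta=-0.4300
After 6 (curved mirror R=-118): x=-11.0800 theta=-729/1180 (≈-0.6178)
After 7 (propagate distance d=33 (to screen)): x=-185657/5900 (≈-31.4673) theta=-729/1180 (≈-0.6178)
|theta_initial|=0.3000 |theta_final|=729/1180 (≈0.6178) -> increased

Answer: yes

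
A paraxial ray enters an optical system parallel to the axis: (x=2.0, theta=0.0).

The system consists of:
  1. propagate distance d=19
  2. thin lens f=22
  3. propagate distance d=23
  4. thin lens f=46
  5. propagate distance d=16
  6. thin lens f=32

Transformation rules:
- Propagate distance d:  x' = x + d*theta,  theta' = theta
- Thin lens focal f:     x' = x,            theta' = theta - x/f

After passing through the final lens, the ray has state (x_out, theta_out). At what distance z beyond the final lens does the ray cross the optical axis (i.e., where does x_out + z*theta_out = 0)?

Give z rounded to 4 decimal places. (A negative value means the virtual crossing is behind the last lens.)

Initial: x=2.0000 theta=0.0000
After 1 (propagate distance d=19): x=2.0000 theta=0.0000
After 2 (thin lens f=22): x=2.0000 theta=-1/11 (≈-0.0909)
After 3 (propagate distance d=23): x=-1/11 (≈-0.0909) theta=-1/11 (≈-0.0909)
After 4 (thin lens f=46): x=-1/11 (≈-0.0909) theta=-45/506 (≈-0.0889)
After 5 (propagate distance d=16): x=-383/253 (≈-1.5138) theta=-45/506 (≈-0.0889)
After 6 (thin lens f=32): x=-383/253 (≈-1.5138) theta=-337/8096 (≈-0.0416)
z_focus = -x_out/theta_out = -(-383/253)/(-337/8096) = -12256/337 ≈ -36.3680
Rounded to 4 decimal places: z = -36.3680

Answer: -36.3680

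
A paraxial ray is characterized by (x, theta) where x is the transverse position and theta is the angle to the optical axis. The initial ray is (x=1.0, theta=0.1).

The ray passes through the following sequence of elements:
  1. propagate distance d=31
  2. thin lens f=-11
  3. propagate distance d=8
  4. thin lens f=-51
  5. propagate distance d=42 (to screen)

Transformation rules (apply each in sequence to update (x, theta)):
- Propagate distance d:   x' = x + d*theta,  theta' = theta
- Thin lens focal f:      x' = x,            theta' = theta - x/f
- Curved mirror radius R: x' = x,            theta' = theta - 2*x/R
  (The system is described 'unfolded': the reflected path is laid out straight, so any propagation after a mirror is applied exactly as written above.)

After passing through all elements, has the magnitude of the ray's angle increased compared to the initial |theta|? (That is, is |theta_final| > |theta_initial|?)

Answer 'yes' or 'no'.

Answer: yes

Derivation:
Initial: x=1.0000 theta=0.1000
After 1 (propagate distance d=31): x=4.1000 theta=0.1000
After 2 (thin lens f=-11): x=4.1000 theta=26/55 (≈0.4727)
After 3 (propagate distance d=8): x=867/110 (≈7.8818) theta=26/55 (≈0.4727)
After 4 (thin lens f=-51): x=867/110 (≈7.8818) theta=69/110 (≈0.6273)
After 5 (propagate distance d=42 (to screen)): x=753/22 (≈34.2273) theta=69/110 (≈0.6273)
|theta_initial|=0.1000 |theta_final|=69/110 (≈0.6273) -> increased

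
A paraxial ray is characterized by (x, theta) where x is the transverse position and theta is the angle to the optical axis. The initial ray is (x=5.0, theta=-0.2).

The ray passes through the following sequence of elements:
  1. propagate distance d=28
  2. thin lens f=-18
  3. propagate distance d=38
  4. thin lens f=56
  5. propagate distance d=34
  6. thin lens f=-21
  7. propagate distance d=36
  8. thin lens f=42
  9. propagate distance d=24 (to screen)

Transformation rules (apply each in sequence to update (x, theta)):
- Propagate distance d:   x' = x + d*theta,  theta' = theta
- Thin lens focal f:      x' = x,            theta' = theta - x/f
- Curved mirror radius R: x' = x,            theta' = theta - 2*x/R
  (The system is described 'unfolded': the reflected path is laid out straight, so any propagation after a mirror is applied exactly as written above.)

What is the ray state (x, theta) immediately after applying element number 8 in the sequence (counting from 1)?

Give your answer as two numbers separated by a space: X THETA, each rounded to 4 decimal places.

Initial: x=5.0000 theta=-0.2000
After 1 (propagate distance d=28): x=-0.6000 theta=-0.2000
After 2 (thin lens f=-18): x=-0.6000 theta=-7/30 (≈-0.2333)
After 3 (propagate distance d=38): x=-142/15 (≈-9.4667) theta=-7/30 (≈-0.2333)
After 4 (thin lens f=56): x=-142/15 (≈-9.4667) theta=-9/140 (≈-0.0643)
After 5 (propagate distance d=34): x=-2447/210 (≈-11.6524) theta=-9/140 (≈-0.0643)
After 6 (thin lens f=-21): x=-2447/210 (≈-11.6524) theta=-5461/8820 (≈-0.6192)
After 7 (propagate distance d=36): x=-9979/294 (≈-33.9422) theta=-5461/8820 (≈-0.6192)
After 8 (thin lens f=42): x=-9979/294 (≈-33.9422) theta=2917/15435 (≈0.1890)
Rounded to 4 decimal places: x = -33.9422, theta = 0.1890

Answer: -33.9422 0.1890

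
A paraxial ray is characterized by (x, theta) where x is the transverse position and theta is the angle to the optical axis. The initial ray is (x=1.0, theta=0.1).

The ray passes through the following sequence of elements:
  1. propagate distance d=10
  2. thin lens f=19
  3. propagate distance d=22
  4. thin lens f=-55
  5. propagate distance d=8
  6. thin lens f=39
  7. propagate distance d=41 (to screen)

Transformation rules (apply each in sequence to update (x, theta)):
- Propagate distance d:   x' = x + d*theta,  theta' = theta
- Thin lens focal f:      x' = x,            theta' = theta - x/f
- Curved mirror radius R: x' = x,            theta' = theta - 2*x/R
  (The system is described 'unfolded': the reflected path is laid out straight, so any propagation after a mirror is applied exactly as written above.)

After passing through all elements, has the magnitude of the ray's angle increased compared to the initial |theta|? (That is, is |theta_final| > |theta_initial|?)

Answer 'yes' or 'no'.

Initial: x=1.0000 theta=0.1000
After 1 (propagate distance d=10): x=2.0000 theta=0.1000
After 2 (thin lens f=19): x=2.0000 theta=-1/190 (≈-0.0053)
After 3 (propagate distance d=22): x=179/95 (≈1.8842) theta=-1/190 (≈-0.0053)
After 4 (thin lens f=-55): x=179/95 (≈1.8842) theta=303/10450 (≈0.0290)
After 5 (propagate distance d=8): x=11057/5225 (≈2.1162) theta=303/10450 (≈0.0290)
After 6 (thin lens f=39): x=11057/5225 (≈2.1162) theta=-10297/407550 (≈-0.0253)
After 7 (propagate distance d=41 (to screen)): x=440269/407550 (≈1.0803) theta=-10297/407550 (≈-0.0253)
|theta_initial|=0.1000 |theta_final|=10297/407550 (≈0.0253) -> not increased

Answer: no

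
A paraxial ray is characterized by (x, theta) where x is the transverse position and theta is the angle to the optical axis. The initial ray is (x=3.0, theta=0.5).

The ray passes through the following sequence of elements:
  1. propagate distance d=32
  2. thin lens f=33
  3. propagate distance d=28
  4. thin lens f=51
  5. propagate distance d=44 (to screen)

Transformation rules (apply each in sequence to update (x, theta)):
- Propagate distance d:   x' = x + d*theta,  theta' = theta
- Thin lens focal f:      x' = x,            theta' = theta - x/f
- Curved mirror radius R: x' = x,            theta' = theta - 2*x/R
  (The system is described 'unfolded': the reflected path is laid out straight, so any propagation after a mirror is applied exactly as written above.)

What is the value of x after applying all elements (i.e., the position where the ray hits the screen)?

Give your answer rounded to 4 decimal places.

Initial: x=3.0000 theta=0.5000
After 1 (propagate distance d=32): x=19.0000 theta=0.5000
After 2 (thin lens f=33): x=19.0000 theta=-5/66 (≈-0.0758)
After 3 (propagate distance d=28): x=557/33 (≈16.8788) theta=-5/66 (≈-0.0758)
After 4 (thin lens f=51): x=557/33 (≈16.8788) theta=-1369/3366 (≈-0.4067)
After 5 (propagate distance d=44 (to screen)): x=-1711/1683 (≈-1.0166) theta=-1369/3366 (≈-0.4067)
Rounded to 4 decimal places: x = -1.0166

Answer: -1.0166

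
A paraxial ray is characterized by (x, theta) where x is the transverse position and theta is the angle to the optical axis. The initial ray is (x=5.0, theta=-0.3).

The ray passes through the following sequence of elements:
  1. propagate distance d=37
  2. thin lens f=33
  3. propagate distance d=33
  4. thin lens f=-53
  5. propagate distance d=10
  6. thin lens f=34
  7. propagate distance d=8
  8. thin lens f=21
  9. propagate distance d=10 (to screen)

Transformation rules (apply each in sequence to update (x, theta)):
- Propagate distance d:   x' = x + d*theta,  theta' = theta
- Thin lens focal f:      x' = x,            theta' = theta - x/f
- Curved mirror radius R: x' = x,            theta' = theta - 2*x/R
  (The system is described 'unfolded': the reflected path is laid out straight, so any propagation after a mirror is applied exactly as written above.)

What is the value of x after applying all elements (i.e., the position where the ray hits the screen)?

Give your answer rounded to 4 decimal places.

Initial: x=5.0000 theta=-0.3000
After 1 (propagate distance d=37): x=-6.1000 theta=-0.3000
After 2 (thin lens f=33): x=-6.1000 theta=-19/165 (≈-0.1152)
After 3 (propagate distance d=33): x=-9.9000 theta=-19/165 (≈-0.1152)
After 4 (thin lens f=-53): x=-9.9000 theta=-5281/17490 (≈-0.3019)
After 5 (propagate distance d=10): x=-225961/17490 (≈-12.9194) theta=-5281/17490 (≈-0.3019)
After 6 (thin lens f=34): x=-225961/17490 (≈-12.9194) theta=15469/198220 (≈0.0780)
After 7 (propagate distance d=8): x=-3655709/297330 (≈-12.2951) theta=15469/198220 (≈0.0780)
After 8 (thin lens f=21): x=-3655709/297330 (≈-12.2951) theta=1657193/2497572 (≈0.6635)
After 9 (propagate distance d=10 (to screen)): x=-17670032/3121965 (≈-5.6599) theta=1657193/2497572 (≈0.6635)
Rounded to 4 decimal places: x = -5.6599

Answer: -5.6599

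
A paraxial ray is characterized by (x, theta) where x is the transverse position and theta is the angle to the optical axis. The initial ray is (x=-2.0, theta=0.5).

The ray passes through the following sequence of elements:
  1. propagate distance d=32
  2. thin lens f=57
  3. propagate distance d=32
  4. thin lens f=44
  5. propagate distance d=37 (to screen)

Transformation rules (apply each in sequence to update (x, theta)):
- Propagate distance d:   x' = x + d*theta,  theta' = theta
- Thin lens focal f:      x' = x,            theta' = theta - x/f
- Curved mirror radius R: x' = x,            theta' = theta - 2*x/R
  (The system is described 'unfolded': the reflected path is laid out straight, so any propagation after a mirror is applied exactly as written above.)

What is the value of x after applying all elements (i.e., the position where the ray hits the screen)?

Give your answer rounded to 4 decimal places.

Initial: x=-2.0000 theta=0.5000
After 1 (propagate distance d=32): x=14.0000 theta=0.5000
After 2 (thin lens f=57): x=14.0000 theta=29/114 (≈0.2544)
After 3 (propagate distance d=32): x=1262/57 (≈22.1404) theta=29/114 (≈0.2544)
After 4 (thin lens f=44): x=1262/57 (≈22.1404) theta=-52/209 (≈-0.2488)
After 5 (propagate distance d=37 (to screen)): x=8110/627 (≈12.9346) theta=-52/209 (≈-0.2488)
Rounded to 4 decimal places: x = 12.9346

Answer: 12.9346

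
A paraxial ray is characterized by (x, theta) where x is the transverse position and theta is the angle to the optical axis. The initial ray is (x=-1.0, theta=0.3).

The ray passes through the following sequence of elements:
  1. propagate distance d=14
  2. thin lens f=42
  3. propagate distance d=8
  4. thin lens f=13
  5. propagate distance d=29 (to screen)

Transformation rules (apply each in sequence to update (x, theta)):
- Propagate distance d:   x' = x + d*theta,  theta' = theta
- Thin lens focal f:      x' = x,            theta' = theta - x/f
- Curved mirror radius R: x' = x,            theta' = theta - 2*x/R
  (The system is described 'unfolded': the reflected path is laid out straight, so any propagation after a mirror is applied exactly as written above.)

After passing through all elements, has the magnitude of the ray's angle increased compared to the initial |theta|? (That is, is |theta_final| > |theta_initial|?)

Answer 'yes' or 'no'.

Initial: x=-1.0000 theta=0.3000
After 1 (propagate distance d=14): x=3.2000 theta=0.3000
After 2 (thin lens f=42): x=3.2000 theta=47/210 (≈0.2238)
After 3 (propagate distance d=8): x=524/105 (≈4.9905) theta=47/210 (≈0.2238)
After 4 (thin lens f=13): x=524/105 (≈4.9905) theta=-437/2730 (≈-0.1601)
After 5 (propagate distance d=29 (to screen)): x=317/910 (≈0.3484) theta=-437/2730 (≈-0.1601)
|theta_initial|=0.3000 |theta_final|=437/2730 (≈0.1601) -> not increased

Answer: no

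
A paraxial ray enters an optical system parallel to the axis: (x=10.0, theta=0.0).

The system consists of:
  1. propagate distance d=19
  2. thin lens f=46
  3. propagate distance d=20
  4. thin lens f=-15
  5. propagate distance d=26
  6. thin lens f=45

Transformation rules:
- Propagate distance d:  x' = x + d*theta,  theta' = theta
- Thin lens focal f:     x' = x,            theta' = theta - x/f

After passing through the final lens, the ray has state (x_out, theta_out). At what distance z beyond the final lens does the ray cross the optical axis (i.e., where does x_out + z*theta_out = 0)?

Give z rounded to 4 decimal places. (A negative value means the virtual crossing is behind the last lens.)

Answer: 168.0663

Derivation:
Initial: x=10.0000 theta=0.0000
After 1 (propagate distance d=19): x=10.0000 theta=0.0000
After 2 (thin lens f=46): x=10.0000 theta=-5/23 (≈-0.2174)
After 3 (propagate distance d=20): x=130/23 (≈5.6522) theta=-5/23 (≈-0.2174)
After 4 (thin lens f=-15): x=130/23 (≈5.6522) theta=11/69 (≈0.1594)
After 5 (propagate distance d=26): x=676/69 (≈9.7971) theta=11/69 (≈0.1594)
After 6 (thin lens f=45): x=676/69 (≈9.7971) theta=-181/3105 (≈-0.0583)
z_focus = -x_out/theta_out = -(676/69)/(-181/3105) = 30420/181 ≈ 168.0663
Rounded to 4 decimal places: z = 168.0663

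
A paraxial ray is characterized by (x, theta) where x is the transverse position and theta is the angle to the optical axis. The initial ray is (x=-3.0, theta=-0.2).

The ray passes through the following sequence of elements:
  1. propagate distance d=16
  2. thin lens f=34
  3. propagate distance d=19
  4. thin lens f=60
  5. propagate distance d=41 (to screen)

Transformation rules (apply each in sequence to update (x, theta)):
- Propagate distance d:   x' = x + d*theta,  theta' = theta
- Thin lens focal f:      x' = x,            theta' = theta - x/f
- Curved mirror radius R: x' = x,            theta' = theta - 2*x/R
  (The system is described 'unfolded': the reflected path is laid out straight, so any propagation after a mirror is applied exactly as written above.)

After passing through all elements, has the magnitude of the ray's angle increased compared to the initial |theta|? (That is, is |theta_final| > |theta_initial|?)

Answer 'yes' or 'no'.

Answer: no

Derivation:
Initial: x=-3.0000 theta=-0.2000
After 1 (propagate distance d=16): x=-6.2000 theta=-0.2000
After 2 (thin lens f=34): x=-6.2000 theta=-3/170 (≈-0.0176)
After 3 (propagate distance d=19): x=-1111/170 (≈-6.5353) theta=-3/170 (≈-0.0176)
After 4 (thin lens f=60): x=-1111/170 (≈-6.5353) theta=931/10200 (≈0.0913)
After 5 (propagate distance d=41 (to screen)): x=-28489/10200 (≈-2.7930) theta=931/10200 (≈0.0913)
|theta_initial|=0.2000 |theta_final|=931/10200 (≈0.0913) -> not increased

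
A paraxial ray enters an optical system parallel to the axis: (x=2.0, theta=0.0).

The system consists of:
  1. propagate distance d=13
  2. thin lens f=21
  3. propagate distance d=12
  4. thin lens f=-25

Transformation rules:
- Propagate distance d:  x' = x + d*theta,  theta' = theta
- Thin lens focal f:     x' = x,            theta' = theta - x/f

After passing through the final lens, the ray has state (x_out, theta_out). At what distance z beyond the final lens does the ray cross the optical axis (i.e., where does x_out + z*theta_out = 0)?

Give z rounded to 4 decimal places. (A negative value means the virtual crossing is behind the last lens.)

Initial: x=2.0000 theta=0.0000
After 1 (propagate distance d=13): x=2.0000 theta=0.0000
After 2 (thin lens f=21): x=2.0000 theta=-2/21 (≈-0.0952)
After 3 (propagate distance d=12): x=6/7 (≈0.8571) theta=-2/21 (≈-0.0952)
After 4 (thin lens f=-25): x=6/7 (≈0.8571) theta=-32/525 (≈-0.0610)
z_focus = -x_out/theta_out = -(6/7)/(-32/525) = 14.0625
Rounded to 4 decimal places: z = 14.0625

Answer: 14.0625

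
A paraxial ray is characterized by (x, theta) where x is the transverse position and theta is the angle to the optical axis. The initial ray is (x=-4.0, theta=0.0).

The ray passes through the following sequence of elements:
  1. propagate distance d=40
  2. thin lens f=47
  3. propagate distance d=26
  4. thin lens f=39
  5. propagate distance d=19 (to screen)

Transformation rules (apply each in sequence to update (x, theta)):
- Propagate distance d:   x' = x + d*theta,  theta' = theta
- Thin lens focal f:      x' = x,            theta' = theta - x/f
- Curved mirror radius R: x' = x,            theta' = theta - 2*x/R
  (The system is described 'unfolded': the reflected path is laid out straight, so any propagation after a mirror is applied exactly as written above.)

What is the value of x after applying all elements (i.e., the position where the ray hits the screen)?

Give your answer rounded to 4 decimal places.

Initial: x=-4.0000 theta=0.0000
After 1 (propagate distance d=40): x=-4.0000 theta=0.0000
After 2 (thin lens f=47): x=-4.0000 theta=4/47 (≈0.0851)
After 3 (propagate distance d=26): x=-84/47 (≈-1.7872) theta=4/47 (≈0.0851)
After 4 (thin lens f=39): x=-84/47 (≈-1.7872) theta=80/611 (≈0.1309)
After 5 (propagate distance d=19 (to screen)): x=428/611 (≈0.7005) theta=80/611 (≈0.1309)
Rounded to 4 decimal places: x = 0.7005

Answer: 0.7005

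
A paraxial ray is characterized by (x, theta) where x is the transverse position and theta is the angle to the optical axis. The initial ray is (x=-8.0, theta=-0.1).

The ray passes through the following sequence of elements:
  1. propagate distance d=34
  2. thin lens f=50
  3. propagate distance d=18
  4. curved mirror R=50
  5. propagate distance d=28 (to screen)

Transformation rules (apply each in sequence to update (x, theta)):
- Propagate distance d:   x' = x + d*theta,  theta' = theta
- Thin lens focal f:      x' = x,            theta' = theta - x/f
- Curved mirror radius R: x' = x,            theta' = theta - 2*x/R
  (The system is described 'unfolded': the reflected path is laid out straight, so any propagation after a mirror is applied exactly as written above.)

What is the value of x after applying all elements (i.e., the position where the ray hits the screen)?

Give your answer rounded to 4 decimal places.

Initial: x=-8.0000 theta=-0.1000
After 1 (propagate distance d=34): x=-11.4000 theta=-0.1000
After 2 (thin lens f=50): x=-11.4000 theta=0.1280
After 3 (propagate distance d=18): x=-9.0960 theta=0.1280
After 4 (curved mirror R=50): x=-9.0960 theta=1537/3125 (≈0.4918)
After 5 (propagate distance d=28 (to screen)): x=14611/3125 (≈4.6755) theta=1537/3125 (≈0.4918)
Rounded to 4 decimal places: x = 4.6755

Answer: 4.6755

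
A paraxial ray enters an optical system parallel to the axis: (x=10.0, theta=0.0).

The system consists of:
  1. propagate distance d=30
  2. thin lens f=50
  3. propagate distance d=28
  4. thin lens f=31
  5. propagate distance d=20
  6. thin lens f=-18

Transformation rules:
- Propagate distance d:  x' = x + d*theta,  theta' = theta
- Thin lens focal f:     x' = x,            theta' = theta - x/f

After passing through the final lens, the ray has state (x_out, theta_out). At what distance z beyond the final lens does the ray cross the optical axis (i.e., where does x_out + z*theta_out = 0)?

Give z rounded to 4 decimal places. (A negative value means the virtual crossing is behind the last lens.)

Initial: x=10.0000 theta=0.0000
After 1 (propagate distance d=30): x=10.0000 theta=0.0000
After 2 (thin lens f=50): x=10.0000 theta=-0.2000
After 3 (propagate distance d=28): x=4.4000 theta=-0.2000
After 4 (thin lens f=31): x=4.4000 theta=-53/155 (≈-0.3419)
After 5 (propagate distance d=20): x=-378/155 (≈-2.4387) theta=-53/155 (≈-0.3419)
After 6 (thin lens f=-18): x=-378/155 (≈-2.4387) theta=-74/155 (≈-0.4774)
z_focus = -x_out/theta_out = -(-378/155)/(-74/155) = -189/37 ≈ -5.1081
Rounded to 4 decimal places: z = -5.1081

Answer: -5.1081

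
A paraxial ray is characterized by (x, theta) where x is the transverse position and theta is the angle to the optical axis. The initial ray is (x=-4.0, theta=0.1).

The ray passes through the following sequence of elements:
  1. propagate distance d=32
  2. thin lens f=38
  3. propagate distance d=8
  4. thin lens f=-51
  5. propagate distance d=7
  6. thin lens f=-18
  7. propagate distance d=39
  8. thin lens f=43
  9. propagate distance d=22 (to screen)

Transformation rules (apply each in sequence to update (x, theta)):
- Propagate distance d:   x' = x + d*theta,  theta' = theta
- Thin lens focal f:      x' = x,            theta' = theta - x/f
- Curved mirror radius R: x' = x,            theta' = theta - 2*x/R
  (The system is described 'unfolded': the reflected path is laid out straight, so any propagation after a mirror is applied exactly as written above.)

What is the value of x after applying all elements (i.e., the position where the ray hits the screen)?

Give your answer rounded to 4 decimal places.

Answer: 7.9808

Derivation:
Initial: x=-4.0000 theta=0.1000
After 1 (propagate distance d=32): x=-0.8000 theta=0.1000
After 2 (thin lens f=38): x=-0.8000 theta=23/190 (≈0.1211)
After 3 (propagate distance d=8): x=16/95 (≈0.1684) theta=23/190 (≈0.1211)
After 4 (thin lens f=-51): x=16/95 (≈0.1684) theta=241/1938 (≈0.1244)
After 5 (propagate distance d=7): x=10067/9690 (≈1.0389) theta=241/1938 (≈0.1244)
After 6 (thin lens f=-18): x=10067/9690 (≈1.0389) theta=31757/174420 (≈0.1821)
After 7 (propagate distance d=39): x=473243/58140 (≈8.1397) theta=31757/174420 (≈0.1821)
After 8 (thin lens f=43): x=473243/58140 (≈8.1397) theta=-27089/3750030 (≈-0.0072)
After 9 (propagate distance d=22 (to screen)): x=59856431/7500060 (≈7.9808) theta=-27089/3750030 (≈-0.0072)
Rounded to 4 decimal places: x = 7.9808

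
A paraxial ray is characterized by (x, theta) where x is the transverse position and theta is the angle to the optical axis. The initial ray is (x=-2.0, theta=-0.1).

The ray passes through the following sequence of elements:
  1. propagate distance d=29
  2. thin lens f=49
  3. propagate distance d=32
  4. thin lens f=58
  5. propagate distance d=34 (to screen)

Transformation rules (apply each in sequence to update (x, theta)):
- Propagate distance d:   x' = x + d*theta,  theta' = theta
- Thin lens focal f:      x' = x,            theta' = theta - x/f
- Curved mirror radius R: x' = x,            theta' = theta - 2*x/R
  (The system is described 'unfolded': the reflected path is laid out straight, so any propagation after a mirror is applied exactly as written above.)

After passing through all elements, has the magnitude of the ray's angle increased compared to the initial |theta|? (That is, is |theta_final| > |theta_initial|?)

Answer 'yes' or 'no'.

Initial: x=-2.0000 theta=-0.1000
After 1 (propagate distance d=29): x=-4.9000 theta=-0.1000
After 2 (thin lens f=49): x=-4.9000 theta=0.0000
After 3 (propagate distance d=32): x=-4.9000 theta=0.0000
After 4 (thin lens f=58): x=-4.9000 theta=49/580 (≈0.0845)
After 5 (propagate distance d=34 (to screen)): x=-294/145 (≈-2.0276) theta=49/580 (≈0.0845)
|theta_initial|=0.1000 |theta_final|=49/580 (≈0.0845) -> not increased

Answer: no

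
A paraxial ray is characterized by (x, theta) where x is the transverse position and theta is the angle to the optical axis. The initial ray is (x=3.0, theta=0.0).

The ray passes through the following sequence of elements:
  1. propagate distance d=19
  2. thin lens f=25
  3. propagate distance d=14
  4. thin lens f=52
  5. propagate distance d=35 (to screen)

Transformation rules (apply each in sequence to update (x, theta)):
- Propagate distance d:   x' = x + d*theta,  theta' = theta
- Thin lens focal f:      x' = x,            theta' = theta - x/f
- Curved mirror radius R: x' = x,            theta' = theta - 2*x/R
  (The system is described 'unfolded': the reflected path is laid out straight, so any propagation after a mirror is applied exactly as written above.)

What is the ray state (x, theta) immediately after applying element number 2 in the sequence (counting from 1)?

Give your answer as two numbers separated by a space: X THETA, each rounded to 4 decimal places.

Initial: x=3.0000 theta=0.0000
After 1 (propagate distance d=19): x=3.0000 theta=0.0000
After 2 (thin lens f=25): x=3.0000 theta=-0.1200
Rounded to 4 decimal places: x = 3.0000, theta = -0.1200

Answer: 3.0000 -0.1200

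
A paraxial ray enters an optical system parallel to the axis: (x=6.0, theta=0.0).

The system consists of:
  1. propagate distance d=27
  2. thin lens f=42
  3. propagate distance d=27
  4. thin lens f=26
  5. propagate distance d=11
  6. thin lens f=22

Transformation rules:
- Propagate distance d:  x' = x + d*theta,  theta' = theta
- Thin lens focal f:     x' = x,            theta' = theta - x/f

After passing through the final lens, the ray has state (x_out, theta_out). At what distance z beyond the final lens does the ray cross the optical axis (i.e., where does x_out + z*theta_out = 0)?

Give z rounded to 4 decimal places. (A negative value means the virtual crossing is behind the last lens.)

Initial: x=6.0000 theta=0.0000
After 1 (propagate distance d=27): x=6.0000 theta=0.0000
After 2 (thin lens f=42): x=6.0000 theta=-1/7 (≈-0.1429)
After 3 (propagate distance d=27): x=15/7 (≈2.1429) theta=-1/7 (≈-0.1429)
After 4 (thin lens f=26): x=15/7 (≈2.1429) theta=-41/182 (≈-0.2253)
After 5 (propagate distance d=11): x=-61/182 (≈-0.3352) theta=-41/182 (≈-0.2253)
After 6 (thin lens f=22): x=-61/182 (≈-0.3352) theta=-841/4004 (≈-0.2100)
z_focus = -x_out/theta_out = -(-61/182)/(-841/4004) = -1342/841 ≈ -1.5957
Rounded to 4 decimal places: z = -1.5957

Answer: -1.5957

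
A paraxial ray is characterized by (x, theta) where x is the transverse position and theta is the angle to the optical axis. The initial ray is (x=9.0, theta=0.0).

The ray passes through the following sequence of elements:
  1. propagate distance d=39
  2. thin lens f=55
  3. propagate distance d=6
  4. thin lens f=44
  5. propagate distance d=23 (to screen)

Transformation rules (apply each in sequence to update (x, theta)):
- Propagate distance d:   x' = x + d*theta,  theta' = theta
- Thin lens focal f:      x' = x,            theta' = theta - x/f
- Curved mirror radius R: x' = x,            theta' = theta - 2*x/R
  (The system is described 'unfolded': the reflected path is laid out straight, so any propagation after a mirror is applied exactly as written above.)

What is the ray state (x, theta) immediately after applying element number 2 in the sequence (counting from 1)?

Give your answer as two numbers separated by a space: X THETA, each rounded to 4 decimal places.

Initial: x=9.0000 theta=0.0000
After 1 (propagate distance d=39): x=9.0000 theta=0.0000
After 2 (thin lens f=55): x=9.0000 theta=-9/55 (≈-0.1636)
Rounded to 4 decimal places: x = 9.0000, theta = -0.1636

Answer: 9.0000 -0.1636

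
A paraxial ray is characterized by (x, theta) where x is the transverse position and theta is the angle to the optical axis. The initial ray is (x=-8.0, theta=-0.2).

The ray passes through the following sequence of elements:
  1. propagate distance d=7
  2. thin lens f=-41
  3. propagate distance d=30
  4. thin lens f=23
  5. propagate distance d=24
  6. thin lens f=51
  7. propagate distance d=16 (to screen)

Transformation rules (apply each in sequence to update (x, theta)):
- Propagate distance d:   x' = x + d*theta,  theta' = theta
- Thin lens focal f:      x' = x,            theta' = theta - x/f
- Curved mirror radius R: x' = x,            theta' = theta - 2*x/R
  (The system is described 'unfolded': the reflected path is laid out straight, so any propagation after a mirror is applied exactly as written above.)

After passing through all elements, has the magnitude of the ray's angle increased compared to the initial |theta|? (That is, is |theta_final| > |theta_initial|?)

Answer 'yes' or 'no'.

Initial: x=-8.0000 theta=-0.2000
After 1 (propagate distance d=7): x=-9.4000 theta=-0.2000
After 2 (thin lens f=-41): x=-9.4000 theta=-88/205 (≈-0.4293)
After 3 (propagate distance d=30): x=-4567/205 (≈-22.2780) theta=-88/205 (≈-0.4293)
After 4 (thin lens f=23): x=-4567/205 (≈-22.2780) theta=2543/4715 (≈0.5393)
After 5 (propagate distance d=24): x=-44009/4715 (≈-9.3338) theta=2543/4715 (≈0.5393)
After 6 (thin lens f=51): x=-44009/4715 (≈-9.3338) theta=173702/240465 (≈0.7224)
After 7 (propagate distance d=16 (to screen)): x=23251/10455 (≈2.2239) theta=173702/240465 (≈0.7224)
|theta_initial|=0.2000 |theta_final|=173702/240465 (≈0.7224) -> increased

Answer: yes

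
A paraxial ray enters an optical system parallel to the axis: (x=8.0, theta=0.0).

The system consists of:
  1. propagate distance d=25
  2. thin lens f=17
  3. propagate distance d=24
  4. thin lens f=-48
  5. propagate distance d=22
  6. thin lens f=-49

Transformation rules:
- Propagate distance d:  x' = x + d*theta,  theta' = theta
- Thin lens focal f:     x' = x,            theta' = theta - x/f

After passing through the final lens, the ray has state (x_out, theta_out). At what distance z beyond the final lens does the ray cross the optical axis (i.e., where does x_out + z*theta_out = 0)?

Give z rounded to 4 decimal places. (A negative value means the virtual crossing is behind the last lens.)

Answer: -17.8623

Derivation:
Initial: x=8.0000 theta=0.0000
After 1 (propagate distance d=25): x=8.0000 theta=0.0000
After 2 (thin lens f=17): x=8.0000 theta=-8/17 (≈-0.4706)
After 3 (propagate distance d=24): x=-56/17 (≈-3.2941) theta=-8/17 (≈-0.4706)
After 4 (thin lens f=-48): x=-56/17 (≈-3.2941) theta=-55/102 (≈-0.5392)
After 5 (propagate distance d=22): x=-773/51 (≈-15.1569) theta=-55/102 (≈-0.5392)
After 6 (thin lens f=-49): x=-773/51 (≈-15.1569) theta=-4241/4998 (≈-0.8485)
z_focus = -x_out/theta_out = -(-773/51)/(-4241/4998) = -75754/4241 ≈ -17.8623
Rounded to 4 decimal places: z = -17.8623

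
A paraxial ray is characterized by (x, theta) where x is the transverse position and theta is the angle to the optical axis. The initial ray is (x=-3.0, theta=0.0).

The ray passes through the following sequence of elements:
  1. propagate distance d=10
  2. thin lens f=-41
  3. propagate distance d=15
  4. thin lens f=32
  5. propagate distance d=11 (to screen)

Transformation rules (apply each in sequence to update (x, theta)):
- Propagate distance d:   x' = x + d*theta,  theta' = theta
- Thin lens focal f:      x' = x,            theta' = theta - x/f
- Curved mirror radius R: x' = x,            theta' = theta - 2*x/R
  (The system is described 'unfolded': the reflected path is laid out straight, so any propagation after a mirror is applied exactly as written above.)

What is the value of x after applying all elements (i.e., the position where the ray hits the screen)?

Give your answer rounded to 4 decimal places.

Answer: -3.4939

Derivation:
Initial: x=-3.0000 theta=0.0000
After 1 (propagate distance d=10): x=-3.0000 theta=0.0000
After 2 (thin lens f=-41): x=-3.0000 theta=-3/41 (≈-0.0732)
After 3 (propagate distance d=15): x=-168/41 (≈-4.0976) theta=-3/41 (≈-0.0732)
After 4 (thin lens f=32): x=-168/41 (≈-4.0976) theta=9/164 (≈0.0549)
After 5 (propagate distance d=11 (to screen)): x=-573/164 (≈-3.4939) theta=9/164 (≈0.0549)
Rounded to 4 decimal places: x = -3.4939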